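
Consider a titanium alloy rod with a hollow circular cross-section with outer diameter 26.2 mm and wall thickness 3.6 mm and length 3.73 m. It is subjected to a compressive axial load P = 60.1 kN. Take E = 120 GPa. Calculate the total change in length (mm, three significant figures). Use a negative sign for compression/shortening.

-7.31 mm

A = 255.6 mm².
δ_mech = NL/(AE) = -60100·3730/(255.6·120000) = -7.309 mm.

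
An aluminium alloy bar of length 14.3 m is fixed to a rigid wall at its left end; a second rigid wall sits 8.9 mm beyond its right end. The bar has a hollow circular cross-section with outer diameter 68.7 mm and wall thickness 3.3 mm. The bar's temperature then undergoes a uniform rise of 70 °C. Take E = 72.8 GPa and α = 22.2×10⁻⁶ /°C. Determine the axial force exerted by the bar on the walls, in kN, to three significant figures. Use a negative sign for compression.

Free thermal expansion αLΔT = 22.2e-6 · 14300 · 70 = 22.22 mm.
The walls engage after the gap closes; constrained expansion = 22.22 − 8.9 = 13.32 mm.
The walls impose strain ε = −(13.32)/14300 = -9.3162e-04; σ = Eε = 72800 · -9.3162e-04 = -67.82 MPa.
Wall reaction R = σ·A = -67.82·678 = -45980 N = -45.98 kN.

-46.0 kN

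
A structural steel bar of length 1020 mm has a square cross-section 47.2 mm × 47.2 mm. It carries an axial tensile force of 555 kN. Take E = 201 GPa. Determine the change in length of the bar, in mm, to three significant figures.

A = 2228 mm².
δ_mech = NL/(AE) = 555000·1020/(2228·201000) = 1.264 mm.

1.26 mm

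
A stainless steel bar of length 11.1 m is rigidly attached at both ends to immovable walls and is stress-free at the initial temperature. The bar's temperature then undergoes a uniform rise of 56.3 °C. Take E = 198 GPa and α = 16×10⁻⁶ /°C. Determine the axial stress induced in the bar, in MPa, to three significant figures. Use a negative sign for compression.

-178 MPa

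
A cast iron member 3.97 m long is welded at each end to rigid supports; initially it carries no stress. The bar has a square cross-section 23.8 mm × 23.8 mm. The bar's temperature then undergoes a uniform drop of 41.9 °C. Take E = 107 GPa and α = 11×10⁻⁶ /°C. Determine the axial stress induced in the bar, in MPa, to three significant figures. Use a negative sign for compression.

Free thermal expansion αLΔT = 11e-6 · 3970 · -41.9 = -1.83 mm.
The walls impose strain ε = −(-1.83)/3970 = 4.6090e-04; σ = Eε = 107000 · 4.6090e-04 = 49.32 MPa.

49.3 MPa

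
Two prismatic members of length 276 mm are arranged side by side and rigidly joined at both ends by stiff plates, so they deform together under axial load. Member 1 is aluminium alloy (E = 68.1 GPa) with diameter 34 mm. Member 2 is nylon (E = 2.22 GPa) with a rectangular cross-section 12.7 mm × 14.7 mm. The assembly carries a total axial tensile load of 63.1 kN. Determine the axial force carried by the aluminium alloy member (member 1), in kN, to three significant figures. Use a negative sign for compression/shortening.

62.7 kN

A_1 = 907.9 mm².
A_2 = 186.7 mm².
Equal strain + equilibrium ⇒ each member carries load in proportion to AE: A₁E₁ = 61830000 N, A₂E₂ = 414500 N, ΣAE = 62240000 N.
F₁ = P·A₁E₁/ΣAE = 63100·61830000/62240000 = 62680 N.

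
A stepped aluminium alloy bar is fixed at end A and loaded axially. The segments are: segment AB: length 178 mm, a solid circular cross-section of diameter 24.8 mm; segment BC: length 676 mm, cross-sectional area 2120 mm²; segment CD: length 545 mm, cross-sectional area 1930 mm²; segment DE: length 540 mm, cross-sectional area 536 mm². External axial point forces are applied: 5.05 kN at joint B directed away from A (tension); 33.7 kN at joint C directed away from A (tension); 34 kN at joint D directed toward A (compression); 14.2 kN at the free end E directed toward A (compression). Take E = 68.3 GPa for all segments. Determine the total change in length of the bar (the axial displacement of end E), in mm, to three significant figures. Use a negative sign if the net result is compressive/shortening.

Internal axial forces (sectioning from the free end, tension +): N_DE = -14.2 kN, N_CD = -48.2 kN, N_BC = -14.5 kN, N_AB = -9.45 kN.
A_AB = 483.1 mm².
δ_AB = -9450·178/(483.1·68300) = -0.05098 mm
δ_BC = -14500·676/(2120·68300) = -0.0677 mm
δ_CD = -48200·545/(1930·68300) = -0.1993 mm
δ_DE = -14200·540/(536·68300) = -0.2095 mm
δ = Σδ_i = -0.5274 mm.

-0.527 mm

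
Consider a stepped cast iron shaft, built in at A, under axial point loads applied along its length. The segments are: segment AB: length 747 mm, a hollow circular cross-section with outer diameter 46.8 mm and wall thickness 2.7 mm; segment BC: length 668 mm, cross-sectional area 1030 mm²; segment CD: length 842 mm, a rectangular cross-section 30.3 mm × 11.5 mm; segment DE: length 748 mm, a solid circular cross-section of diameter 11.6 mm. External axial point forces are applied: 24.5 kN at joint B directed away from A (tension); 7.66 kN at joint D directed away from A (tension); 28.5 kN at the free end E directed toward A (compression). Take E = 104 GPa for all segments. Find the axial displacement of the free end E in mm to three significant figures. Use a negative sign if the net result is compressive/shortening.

-2.48 mm

Internal axial forces (sectioning from the free end, tension +): N_DE = -28.5 kN, N_CD = -20.84 kN, N_BC = -20.84 kN, N_AB = 3.66 kN.
A_AB = 374.1 mm².
A_CD = 348.4 mm².
A_DE = 105.7 mm².
δ_AB = 3660·747/(374.1·104000) = 0.07028 mm
δ_BC = -20840·668/(1030·104000) = -0.13 mm
δ_CD = -20840·842/(348.4·104000) = -0.4842 mm
δ_DE = -28500·748/(105.7·104000) = -1.94 mm
δ = Σδ_i = -2.483 mm.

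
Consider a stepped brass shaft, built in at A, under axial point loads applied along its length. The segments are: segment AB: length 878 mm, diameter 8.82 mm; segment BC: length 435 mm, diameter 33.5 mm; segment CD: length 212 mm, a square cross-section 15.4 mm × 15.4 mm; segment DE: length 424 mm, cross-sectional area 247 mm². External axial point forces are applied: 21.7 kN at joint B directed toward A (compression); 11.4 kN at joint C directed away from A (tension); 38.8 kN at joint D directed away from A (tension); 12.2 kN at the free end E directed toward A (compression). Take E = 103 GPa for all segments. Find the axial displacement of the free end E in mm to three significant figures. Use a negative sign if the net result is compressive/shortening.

2.48 mm

Internal axial forces (sectioning from the free end, tension +): N_DE = -12.2 kN, N_CD = 26.6 kN, N_BC = 38 kN, N_AB = 16.3 kN.
A_AB = 61.1 mm².
A_BC = 881.4 mm².
A_CD = 237.2 mm².
δ_AB = 16300·878/(61.1·103000) = 2.274 mm
δ_BC = 38000·435/(881.4·103000) = 0.1821 mm
δ_CD = 26600·212/(237.2·103000) = 0.2309 mm
δ_DE = -12200·424/(247·103000) = -0.2033 mm
δ = Σδ_i = 2.484 mm.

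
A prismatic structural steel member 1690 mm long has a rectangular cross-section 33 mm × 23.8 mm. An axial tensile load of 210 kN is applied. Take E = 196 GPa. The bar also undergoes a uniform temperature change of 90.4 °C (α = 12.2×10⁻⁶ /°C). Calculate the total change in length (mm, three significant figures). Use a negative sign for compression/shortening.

4.17 mm

A = 785.4 mm².
δ_mech = NL/(AE) = 210000·1690/(785.4·196000) = 2.305 mm.
δ_thermal = αLΔT = 12.2e-6·1690·90.4 = 1.864 mm.
δ = δ_mech + δ_thermal = 4.169 mm.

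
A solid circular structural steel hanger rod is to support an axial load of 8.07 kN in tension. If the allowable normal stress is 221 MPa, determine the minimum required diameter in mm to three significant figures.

6.82 mm

Required area A ≥ P/σ_allow = 8070/221 = 36.52 mm².
For a solid circular section, d ≥ √(4A/π) = 6.819 mm.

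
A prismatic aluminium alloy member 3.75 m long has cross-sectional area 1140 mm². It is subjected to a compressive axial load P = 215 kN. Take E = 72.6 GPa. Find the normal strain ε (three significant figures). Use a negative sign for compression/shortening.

σ = N/A = -188.6 MPa; ε = σ/E = -188.6/72600 = -2.598e-03.

-0.00260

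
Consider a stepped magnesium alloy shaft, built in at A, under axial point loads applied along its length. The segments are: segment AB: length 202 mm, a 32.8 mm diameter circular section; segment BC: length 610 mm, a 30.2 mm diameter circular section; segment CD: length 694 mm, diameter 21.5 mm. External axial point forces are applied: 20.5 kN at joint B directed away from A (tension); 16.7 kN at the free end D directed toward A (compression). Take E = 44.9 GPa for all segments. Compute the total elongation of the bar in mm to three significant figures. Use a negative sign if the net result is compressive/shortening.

-1.01 mm

Internal axial forces (sectioning from the free end, tension +): N_CD = -16.7 kN, N_BC = -16.7 kN, N_AB = 3.8 kN.
A_AB = 845 mm².
A_BC = 716.3 mm².
A_CD = 363.1 mm².
δ_AB = 3800·202/(845·44900) = 0.02023 mm
δ_BC = -16700·610/(716.3·44900) = -0.3167 mm
δ_CD = -16700·694/(363.1·44900) = -0.711 mm
δ = Σδ_i = -1.007 mm.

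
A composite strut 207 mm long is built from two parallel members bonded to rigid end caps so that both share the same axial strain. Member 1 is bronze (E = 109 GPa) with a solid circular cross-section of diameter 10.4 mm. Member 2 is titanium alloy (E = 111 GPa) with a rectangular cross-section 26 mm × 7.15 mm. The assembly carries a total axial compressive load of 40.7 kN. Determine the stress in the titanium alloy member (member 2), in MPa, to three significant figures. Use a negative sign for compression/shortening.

-151 MPa

A_1 = 84.95 mm².
A_2 = 185.9 mm².
Equal strain + equilibrium ⇒ each member carries load in proportion to AE: A₁E₁ = 9259000 N, A₂E₂ = 20630000 N, ΣAE = 29890000 N.
σ₂ = P·E₂/ΣAE = -40700·111000/29890000 = -151.1 MPa.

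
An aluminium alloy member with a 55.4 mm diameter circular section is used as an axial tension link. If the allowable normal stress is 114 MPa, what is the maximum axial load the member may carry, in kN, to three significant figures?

A = 2411 mm².
P_max = σ_allow · A = 114 · 2411 = 274800 N = 274.8 kN.

275 kN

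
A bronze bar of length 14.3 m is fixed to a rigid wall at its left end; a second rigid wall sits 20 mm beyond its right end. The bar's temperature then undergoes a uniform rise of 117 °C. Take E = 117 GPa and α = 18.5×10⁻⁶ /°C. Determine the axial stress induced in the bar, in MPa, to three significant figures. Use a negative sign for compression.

-89.6 MPa

Free thermal expansion αLΔT = 18.5e-6 · 14300 · 117 = 30.95 mm.
The walls engage after the gap closes; constrained expansion = 30.95 − 20 = 10.95 mm.
The walls impose strain ε = −(10.95)/14300 = -7.6590e-04; σ = Eε = 117000 · -7.6590e-04 = -89.61 MPa.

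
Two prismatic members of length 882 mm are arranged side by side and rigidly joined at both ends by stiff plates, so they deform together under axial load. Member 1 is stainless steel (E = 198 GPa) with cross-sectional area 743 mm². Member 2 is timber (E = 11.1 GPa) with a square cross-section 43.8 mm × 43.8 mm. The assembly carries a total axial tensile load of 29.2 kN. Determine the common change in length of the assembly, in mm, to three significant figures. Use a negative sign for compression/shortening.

A_2 = 1918 mm².
Equal strain + equilibrium ⇒ each member carries load in proportion to AE: A₁E₁ = 147100000 N, A₂E₂ = 21290000 N, ΣAE = 168400000 N.
δ = PL/ΣAE = 29200·882/168400000 = 0.1529 mm.

0.153 mm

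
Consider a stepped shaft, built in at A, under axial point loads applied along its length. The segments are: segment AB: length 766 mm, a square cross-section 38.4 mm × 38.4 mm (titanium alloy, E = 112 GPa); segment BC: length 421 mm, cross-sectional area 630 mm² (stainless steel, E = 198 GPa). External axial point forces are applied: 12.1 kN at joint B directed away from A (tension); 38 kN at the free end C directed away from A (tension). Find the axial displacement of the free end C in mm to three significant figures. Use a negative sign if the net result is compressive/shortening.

Internal axial forces (sectioning from the free end, tension +): N_BC = 38 kN, N_AB = 50.1 kN.
A_AB = 1475 mm².
δ_AB = 50100·766/(1475·112000) = 0.2324 mm
δ_BC = 38000·421/(630·198000) = 0.1283 mm
δ = Σδ_i = 0.3606 mm.

0.361 mm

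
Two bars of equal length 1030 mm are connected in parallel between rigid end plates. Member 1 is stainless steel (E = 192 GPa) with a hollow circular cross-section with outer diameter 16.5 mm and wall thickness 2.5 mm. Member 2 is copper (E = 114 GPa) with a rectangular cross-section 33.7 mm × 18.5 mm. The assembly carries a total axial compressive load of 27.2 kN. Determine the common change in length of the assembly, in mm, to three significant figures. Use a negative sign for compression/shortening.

-0.304 mm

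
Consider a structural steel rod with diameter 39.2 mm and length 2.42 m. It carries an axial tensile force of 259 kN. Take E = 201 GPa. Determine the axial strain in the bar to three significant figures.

A = 1207 mm².
σ = N/A = 214.6 MPa; ε = σ/E = 214.6/201000 = 1.068e-03.

0.00107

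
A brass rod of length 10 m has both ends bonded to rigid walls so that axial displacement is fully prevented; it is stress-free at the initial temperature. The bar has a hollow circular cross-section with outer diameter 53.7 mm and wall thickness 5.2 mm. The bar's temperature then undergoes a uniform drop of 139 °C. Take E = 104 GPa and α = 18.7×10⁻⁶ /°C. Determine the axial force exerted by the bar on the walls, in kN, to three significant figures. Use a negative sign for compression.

214 kN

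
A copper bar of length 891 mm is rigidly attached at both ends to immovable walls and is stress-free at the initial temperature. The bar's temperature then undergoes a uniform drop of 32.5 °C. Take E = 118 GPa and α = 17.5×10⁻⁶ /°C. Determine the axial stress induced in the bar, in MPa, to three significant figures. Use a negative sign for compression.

Free thermal expansion αLΔT = 17.5e-6 · 891 · -32.5 = -0.5068 mm.
The walls impose strain ε = −(-0.5068)/891 = 5.6875e-04; σ = Eε = 118000 · 5.6875e-04 = 67.11 MPa.

67.1 MPa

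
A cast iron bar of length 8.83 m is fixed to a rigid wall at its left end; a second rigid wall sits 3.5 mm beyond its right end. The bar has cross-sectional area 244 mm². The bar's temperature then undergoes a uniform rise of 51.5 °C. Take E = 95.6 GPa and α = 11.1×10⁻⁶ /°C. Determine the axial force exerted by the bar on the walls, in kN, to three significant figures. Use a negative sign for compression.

-4.09 kN

Free thermal expansion αLΔT = 11.1e-6 · 8830 · 51.5 = 5.048 mm.
The walls engage after the gap closes; constrained expansion = 5.048 − 3.5 = 1.548 mm.
The walls impose strain ε = −(1.548)/8830 = -1.7527e-04; σ = Eε = 95600 · -1.7527e-04 = -16.76 MPa.
Wall reaction R = σ·A = -16.76·244 = -4089 N = -4.089 kN.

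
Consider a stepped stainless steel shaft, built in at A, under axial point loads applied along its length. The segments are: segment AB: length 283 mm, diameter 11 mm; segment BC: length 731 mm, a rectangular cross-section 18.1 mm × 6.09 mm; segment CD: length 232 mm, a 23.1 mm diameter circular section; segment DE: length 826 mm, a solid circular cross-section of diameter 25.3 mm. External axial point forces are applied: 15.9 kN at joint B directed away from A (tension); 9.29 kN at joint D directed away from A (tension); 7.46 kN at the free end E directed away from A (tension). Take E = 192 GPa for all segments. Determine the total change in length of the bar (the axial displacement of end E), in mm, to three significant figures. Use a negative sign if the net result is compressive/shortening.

Internal axial forces (sectioning from the free end, tension +): N_DE = 7.46 kN, N_CD = 16.75 kN, N_BC = 16.75 kN, N_AB = 32.65 kN.
A_AB = 95.03 mm².
A_BC = 110.2 mm².
A_CD = 419.1 mm².
A_DE = 502.7 mm².
δ_AB = 32650·283/(95.03·192000) = 0.5064 mm
δ_BC = 16750·731/(110.2·192000) = 0.5785 mm
δ_CD = 16750·232/(419.1·192000) = 0.04829 mm
δ_DE = 7460·826/(502.7·192000) = 0.06384 mm
δ = Σδ_i = 1.197 mm.

1.20 mm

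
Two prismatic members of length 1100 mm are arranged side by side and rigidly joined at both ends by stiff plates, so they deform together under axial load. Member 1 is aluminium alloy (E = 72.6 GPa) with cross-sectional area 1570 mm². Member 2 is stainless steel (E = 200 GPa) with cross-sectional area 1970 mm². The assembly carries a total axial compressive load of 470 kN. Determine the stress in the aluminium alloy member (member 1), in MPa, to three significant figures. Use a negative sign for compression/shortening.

-67.2 MPa

Equal strain + equilibrium ⇒ each member carries load in proportion to AE: A₁E₁ = 114000000 N, A₂E₂ = 394000000 N, ΣAE = 508000000 N.
σ₁ = P·E₁/ΣAE = -470000·72600/508000000 = -67.17 MPa.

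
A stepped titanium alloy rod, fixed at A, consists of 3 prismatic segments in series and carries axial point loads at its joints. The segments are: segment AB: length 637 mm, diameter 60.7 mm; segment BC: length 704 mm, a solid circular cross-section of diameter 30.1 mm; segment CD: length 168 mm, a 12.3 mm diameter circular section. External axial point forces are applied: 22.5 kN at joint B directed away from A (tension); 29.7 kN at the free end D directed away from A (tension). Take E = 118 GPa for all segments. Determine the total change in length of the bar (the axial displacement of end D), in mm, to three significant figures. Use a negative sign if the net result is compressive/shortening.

Internal axial forces (sectioning from the free end, tension +): N_CD = 29.7 kN, N_BC = 29.7 kN, N_AB = 52.2 kN.
A_AB = 2894 mm².
A_BC = 711.6 mm².
A_CD = 118.8 mm².
δ_AB = 52200·637/(2894·118000) = 0.09738 mm
δ_BC = 29700·704/(711.6·118000) = 0.249 mm
δ_CD = 29700·168/(118.8·118000) = 0.3559 mm
δ = Σδ_i = 0.7023 mm.

0.702 mm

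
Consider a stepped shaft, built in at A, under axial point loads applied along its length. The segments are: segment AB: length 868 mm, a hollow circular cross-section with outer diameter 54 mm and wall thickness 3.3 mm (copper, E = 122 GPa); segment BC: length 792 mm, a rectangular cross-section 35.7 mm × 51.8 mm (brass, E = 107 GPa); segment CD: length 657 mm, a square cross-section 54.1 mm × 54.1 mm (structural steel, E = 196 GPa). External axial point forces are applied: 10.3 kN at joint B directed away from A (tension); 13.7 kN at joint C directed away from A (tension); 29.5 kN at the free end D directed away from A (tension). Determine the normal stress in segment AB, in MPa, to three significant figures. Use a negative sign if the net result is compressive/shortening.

Internal axial forces (sectioning from the free end, tension +): N_CD = 29.5 kN, N_BC = 43.2 kN, N_AB = 53.5 kN.
A_AB = 525.6 mm².
σ_AB = N_AB/A_AB = 53500/525.6 = 101.8 MPa.

102 MPa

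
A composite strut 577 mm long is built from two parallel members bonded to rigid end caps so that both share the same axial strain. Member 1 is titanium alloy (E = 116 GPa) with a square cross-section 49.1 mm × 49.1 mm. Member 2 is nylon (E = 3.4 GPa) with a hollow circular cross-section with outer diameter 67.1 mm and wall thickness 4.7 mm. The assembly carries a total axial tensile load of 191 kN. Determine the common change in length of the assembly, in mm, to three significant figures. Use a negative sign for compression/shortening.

A_1 = 2411 mm².
A_2 = 921.4 mm².
Equal strain + equilibrium ⇒ each member carries load in proportion to AE: A₁E₁ = 279700000 N, A₂E₂ = 3133000 N, ΣAE = 282800000 N.
δ = PL/ΣAE = 191000·577/282800000 = 0.3897 mm.

0.390 mm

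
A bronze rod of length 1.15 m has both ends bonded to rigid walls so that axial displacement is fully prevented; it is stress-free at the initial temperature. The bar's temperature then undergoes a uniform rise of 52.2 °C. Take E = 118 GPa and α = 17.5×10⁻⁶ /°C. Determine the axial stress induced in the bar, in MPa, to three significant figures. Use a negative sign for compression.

-108 MPa

Free thermal expansion αLΔT = 17.5e-6 · 1150 · 52.2 = 1.051 mm.
The walls impose strain ε = −(1.051)/1150 = -9.1350e-04; σ = Eε = 118000 · -9.1350e-04 = -107.8 MPa.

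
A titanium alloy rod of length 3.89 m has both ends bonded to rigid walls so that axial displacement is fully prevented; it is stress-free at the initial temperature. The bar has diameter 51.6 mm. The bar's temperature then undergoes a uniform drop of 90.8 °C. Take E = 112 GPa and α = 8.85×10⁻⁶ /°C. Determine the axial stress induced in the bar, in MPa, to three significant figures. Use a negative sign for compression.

Free thermal expansion αLΔT = 8.85e-6 · 3890 · -90.8 = -3.126 mm.
The walls impose strain ε = −(-3.126)/3890 = 8.0358e-04; σ = Eε = 112000 · 8.0358e-04 = 90 MPa.

90.0 MPa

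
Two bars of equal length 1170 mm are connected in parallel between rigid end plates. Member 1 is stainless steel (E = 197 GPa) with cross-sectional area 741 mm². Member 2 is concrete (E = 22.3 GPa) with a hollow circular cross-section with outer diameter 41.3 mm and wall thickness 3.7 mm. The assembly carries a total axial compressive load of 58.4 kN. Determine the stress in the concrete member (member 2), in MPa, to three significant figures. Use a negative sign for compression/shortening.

-8.36 MPa

A_2 = 437.1 mm².
Equal strain + equilibrium ⇒ each member carries load in proportion to AE: A₁E₁ = 146000000 N, A₂E₂ = 9746000 N, ΣAE = 155700000 N.
σ₂ = P·E₂/ΣAE = -58400·22300/155700000 = -8.363 MPa.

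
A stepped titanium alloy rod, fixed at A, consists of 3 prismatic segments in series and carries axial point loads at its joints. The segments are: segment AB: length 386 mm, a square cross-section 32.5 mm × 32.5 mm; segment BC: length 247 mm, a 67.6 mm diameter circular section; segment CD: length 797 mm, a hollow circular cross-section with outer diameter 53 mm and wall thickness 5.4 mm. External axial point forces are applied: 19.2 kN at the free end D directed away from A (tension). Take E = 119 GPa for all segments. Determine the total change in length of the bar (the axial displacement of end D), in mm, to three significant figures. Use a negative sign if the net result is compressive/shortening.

0.229 mm

Internal axial forces (sectioning from the free end, tension +): N_CD = 19.2 kN, N_BC = 19.2 kN, N_AB = 19.2 kN.
A_AB = 1056 mm².
A_BC = 3589 mm².
A_CD = 807.5 mm².
δ_AB = 19200·386/(1056·119000) = 0.05896 mm
δ_BC = 19200·247/(3589·119000) = 0.0111 mm
δ_CD = 19200·797/(807.5·119000) = 0.1592 mm
δ = Σδ_i = 0.2293 mm.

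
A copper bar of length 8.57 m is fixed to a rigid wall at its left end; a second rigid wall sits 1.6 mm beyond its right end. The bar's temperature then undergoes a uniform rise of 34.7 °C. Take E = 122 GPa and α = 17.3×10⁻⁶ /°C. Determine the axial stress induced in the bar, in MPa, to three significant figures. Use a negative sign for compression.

Free thermal expansion αLΔT = 17.3e-6 · 8570 · 34.7 = 5.145 mm.
The walls engage after the gap closes; constrained expansion = 5.145 − 1.6 = 3.545 mm.
The walls impose strain ε = −(3.545)/8570 = -4.1361e-04; σ = Eε = 122000 · -4.1361e-04 = -50.46 MPa.

-50.5 MPa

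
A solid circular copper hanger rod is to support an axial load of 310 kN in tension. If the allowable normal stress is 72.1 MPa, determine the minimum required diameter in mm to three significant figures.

Required area A ≥ P/σ_allow = 310000/72.1 = 4300 mm².
For a solid circular section, d ≥ √(4A/π) = 73.99 mm.

74.0 mm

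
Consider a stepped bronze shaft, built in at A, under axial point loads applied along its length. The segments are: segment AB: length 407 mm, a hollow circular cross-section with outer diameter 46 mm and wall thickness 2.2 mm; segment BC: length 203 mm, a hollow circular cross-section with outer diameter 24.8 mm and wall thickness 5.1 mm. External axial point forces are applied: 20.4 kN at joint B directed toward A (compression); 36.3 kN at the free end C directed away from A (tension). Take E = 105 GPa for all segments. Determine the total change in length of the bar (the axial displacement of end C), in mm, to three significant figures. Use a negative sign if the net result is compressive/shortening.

Internal axial forces (sectioning from the free end, tension +): N_BC = 36.3 kN, N_AB = 15.9 kN.
A_AB = 302.7 mm².
A_BC = 315.6 mm².
δ_AB = 15900·407/(302.7·105000) = 0.2036 mm
δ_BC = 36300·203/(315.6·105000) = 0.2223 mm
δ = Σδ_i = 0.4259 mm.

0.426 mm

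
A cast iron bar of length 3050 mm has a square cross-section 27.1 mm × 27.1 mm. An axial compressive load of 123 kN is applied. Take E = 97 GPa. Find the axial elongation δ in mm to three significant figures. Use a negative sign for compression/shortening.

-5.27 mm

A = 734.4 mm².
δ_mech = NL/(AE) = -123000·3050/(734.4·97000) = -5.266 mm.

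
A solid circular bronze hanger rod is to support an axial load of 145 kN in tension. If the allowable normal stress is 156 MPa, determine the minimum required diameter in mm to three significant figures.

Required area A ≥ P/σ_allow = 145000/156 = 929.5 mm².
For a solid circular section, d ≥ √(4A/π) = 34.4 mm.

34.4 mm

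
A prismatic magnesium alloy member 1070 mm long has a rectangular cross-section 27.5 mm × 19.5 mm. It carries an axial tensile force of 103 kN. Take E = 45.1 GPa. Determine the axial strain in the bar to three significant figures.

A = 536.2 mm².
σ = N/A = 192.1 MPa; ε = σ/E = 192.1/45100 = 4.259e-03.

0.00426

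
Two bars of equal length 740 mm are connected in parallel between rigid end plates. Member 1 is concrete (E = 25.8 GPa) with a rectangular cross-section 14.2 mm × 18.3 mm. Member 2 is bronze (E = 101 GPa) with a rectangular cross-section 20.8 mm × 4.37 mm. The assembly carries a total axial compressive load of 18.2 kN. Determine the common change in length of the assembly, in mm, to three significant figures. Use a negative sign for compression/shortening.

-0.848 mm

A_1 = 259.9 mm².
A_2 = 90.9 mm².
Equal strain + equilibrium ⇒ each member carries load in proportion to AE: A₁E₁ = 6704000 N, A₂E₂ = 9180000 N, ΣAE = 15880000 N.
δ = PL/ΣAE = -18200·740/15880000 = -0.8479 mm.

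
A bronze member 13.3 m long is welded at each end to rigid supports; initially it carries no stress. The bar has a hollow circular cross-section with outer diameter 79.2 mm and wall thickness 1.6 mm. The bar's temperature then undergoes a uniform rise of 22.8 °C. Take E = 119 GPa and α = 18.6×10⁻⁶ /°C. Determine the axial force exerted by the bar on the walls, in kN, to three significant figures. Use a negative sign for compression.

Free thermal expansion αLΔT = 18.6e-6 · 13300 · 22.8 = 5.64 mm.
The walls impose strain ε = −(5.64)/13300 = -4.2408e-04; σ = Eε = 119000 · -4.2408e-04 = -50.47 MPa.
Wall reaction R = σ·A = -50.47·390.1 = -19680 N = -19.68 kN.

-19.7 kN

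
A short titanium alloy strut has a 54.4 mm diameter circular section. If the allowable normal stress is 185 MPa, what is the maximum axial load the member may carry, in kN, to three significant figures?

A = 2324 mm².
P_max = σ_allow · A = 185 · 2324 = 430000 N = 430 kN.

430 kN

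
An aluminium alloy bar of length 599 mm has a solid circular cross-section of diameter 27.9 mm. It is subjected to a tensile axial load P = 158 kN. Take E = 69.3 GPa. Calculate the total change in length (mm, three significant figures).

A = 611.4 mm².
δ_mech = NL/(AE) = 158000·599/(611.4·69300) = 2.234 mm.

2.23 mm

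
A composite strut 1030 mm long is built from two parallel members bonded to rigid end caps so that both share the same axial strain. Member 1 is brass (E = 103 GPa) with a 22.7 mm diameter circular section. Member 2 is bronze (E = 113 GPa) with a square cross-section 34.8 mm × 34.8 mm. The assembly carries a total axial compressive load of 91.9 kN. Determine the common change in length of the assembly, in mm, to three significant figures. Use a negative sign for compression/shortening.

-0.530 mm

A_1 = 404.7 mm².
A_2 = 1211 mm².
Equal strain + equilibrium ⇒ each member carries load in proportion to AE: A₁E₁ = 41680000 N, A₂E₂ = 136800000 N, ΣAE = 178500000 N.
δ = PL/ΣAE = -91900·1030/178500000 = -0.5302 mm.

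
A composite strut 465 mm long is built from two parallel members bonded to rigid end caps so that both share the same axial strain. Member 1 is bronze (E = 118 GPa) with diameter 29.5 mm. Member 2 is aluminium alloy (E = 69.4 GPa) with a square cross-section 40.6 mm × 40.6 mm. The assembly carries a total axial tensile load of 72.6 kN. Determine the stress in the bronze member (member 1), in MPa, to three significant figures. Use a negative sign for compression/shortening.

A_1 = 683.5 mm².
A_2 = 1648 mm².
Equal strain + equilibrium ⇒ each member carries load in proportion to AE: A₁E₁ = 80650000 N, A₂E₂ = 114400000 N, ΣAE = 195000000 N.
σ₁ = P·E₁/ΣAE = 72600·118000/195000000 = 43.92 MPa.

43.9 MPa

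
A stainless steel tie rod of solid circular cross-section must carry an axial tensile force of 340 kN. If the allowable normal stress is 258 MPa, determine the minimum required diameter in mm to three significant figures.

41.0 mm

Required area A ≥ P/σ_allow = 340000/258 = 1318 mm².
For a solid circular section, d ≥ √(4A/π) = 40.96 mm.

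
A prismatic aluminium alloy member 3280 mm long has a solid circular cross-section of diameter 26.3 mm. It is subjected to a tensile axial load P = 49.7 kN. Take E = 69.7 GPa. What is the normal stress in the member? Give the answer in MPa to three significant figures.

A = 543.3 mm².
σ = N/A = 49700/543.3 = 91.49 MPa.

91.5 MPa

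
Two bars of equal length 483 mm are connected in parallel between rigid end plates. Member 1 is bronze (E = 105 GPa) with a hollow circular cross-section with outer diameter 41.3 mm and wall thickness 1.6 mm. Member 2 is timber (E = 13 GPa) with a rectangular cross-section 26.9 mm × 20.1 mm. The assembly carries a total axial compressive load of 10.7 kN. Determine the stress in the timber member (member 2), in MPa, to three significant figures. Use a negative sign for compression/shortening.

-4.97 MPa

A_1 = 199.6 mm².
A_2 = 540.7 mm².
Equal strain + equilibrium ⇒ each member carries load in proportion to AE: A₁E₁ = 20950000 N, A₂E₂ = 7029000 N, ΣAE = 27980000 N.
σ₂ = P·E₂/ΣAE = -10700·13000/27980000 = -4.971 MPa.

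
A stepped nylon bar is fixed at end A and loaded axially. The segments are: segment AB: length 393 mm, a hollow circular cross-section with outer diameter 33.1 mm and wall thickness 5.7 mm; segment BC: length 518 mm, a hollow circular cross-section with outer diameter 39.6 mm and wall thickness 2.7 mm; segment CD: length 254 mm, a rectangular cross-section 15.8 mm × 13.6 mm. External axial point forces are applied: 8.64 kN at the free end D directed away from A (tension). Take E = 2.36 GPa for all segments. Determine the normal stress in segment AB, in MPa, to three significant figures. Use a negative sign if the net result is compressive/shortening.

17.6 MPa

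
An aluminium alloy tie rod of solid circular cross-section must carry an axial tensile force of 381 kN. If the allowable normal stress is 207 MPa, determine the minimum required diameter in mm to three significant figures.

48.4 mm

Required area A ≥ P/σ_allow = 381000/207 = 1841 mm².
For a solid circular section, d ≥ √(4A/π) = 48.41 mm.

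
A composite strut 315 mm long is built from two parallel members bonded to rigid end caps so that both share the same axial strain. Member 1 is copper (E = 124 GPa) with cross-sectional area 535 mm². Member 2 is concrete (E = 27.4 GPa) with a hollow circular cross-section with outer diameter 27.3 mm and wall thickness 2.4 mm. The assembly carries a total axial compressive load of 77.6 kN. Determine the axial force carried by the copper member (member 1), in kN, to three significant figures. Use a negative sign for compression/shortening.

-72.0 kN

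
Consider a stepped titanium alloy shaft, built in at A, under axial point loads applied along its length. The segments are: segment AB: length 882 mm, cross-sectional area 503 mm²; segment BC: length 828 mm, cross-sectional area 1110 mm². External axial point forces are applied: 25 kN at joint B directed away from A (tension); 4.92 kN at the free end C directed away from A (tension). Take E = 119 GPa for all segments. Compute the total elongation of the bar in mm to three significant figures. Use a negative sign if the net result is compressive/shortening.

0.472 mm

Internal axial forces (sectioning from the free end, tension +): N_BC = 4.92 kN, N_AB = 29.92 kN.
δ_AB = 29920·882/(503·119000) = 0.4409 mm
δ_BC = 4920·828/(1110·119000) = 0.03084 mm
δ = Σδ_i = 0.4717 mm.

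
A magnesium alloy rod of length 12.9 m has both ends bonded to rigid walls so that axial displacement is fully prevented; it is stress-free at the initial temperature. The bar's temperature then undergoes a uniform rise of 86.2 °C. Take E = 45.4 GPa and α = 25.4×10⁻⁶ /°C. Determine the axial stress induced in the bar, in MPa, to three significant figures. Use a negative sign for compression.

Free thermal expansion αLΔT = 25.4e-6 · 12900 · 86.2 = 28.24 mm.
The walls impose strain ε = −(28.24)/12900 = -2.1895e-03; σ = Eε = 45400 · -2.1895e-03 = -99.4 MPa.

-99.4 MPa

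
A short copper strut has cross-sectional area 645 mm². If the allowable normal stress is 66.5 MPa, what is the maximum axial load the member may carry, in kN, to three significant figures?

P_max = σ_allow · A = 66.5 · 645 = 42890 N = 42.89 kN.

42.9 kN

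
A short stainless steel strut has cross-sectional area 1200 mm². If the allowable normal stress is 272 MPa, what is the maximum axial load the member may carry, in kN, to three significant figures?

P_max = σ_allow · A = 272 · 1200 = 326400 N = 326.4 kN.

326 kN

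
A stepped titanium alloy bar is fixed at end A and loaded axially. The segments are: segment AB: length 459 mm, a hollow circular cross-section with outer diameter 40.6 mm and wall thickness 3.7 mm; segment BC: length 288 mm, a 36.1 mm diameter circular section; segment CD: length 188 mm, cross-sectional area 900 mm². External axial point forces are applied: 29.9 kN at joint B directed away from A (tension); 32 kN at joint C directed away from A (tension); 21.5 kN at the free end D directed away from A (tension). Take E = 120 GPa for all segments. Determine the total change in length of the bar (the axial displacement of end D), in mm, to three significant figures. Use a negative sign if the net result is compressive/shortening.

0.907 mm

Internal axial forces (sectioning from the free end, tension +): N_CD = 21.5 kN, N_BC = 53.5 kN, N_AB = 83.4 kN.
A_AB = 428.9 mm².
A_BC = 1024 mm².
δ_AB = 83400·459/(428.9·120000) = 0.7437 mm
δ_BC = 53500·288/(1024·120000) = 0.1254 mm
δ_CD = 21500·188/(900·120000) = 0.03743 mm
δ = Σδ_i = 0.9066 mm.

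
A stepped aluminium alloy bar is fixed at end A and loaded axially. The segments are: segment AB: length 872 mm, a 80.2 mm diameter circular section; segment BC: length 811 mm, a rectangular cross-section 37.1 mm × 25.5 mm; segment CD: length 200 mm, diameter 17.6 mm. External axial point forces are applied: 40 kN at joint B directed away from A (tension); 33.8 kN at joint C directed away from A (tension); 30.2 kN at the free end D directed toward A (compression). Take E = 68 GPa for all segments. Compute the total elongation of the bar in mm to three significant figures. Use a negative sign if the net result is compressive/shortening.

-0.209 mm

Internal axial forces (sectioning from the free end, tension +): N_CD = -30.2 kN, N_BC = 3.6 kN, N_AB = 43.6 kN.
A_AB = 5052 mm².
A_BC = 946.1 mm².
A_CD = 243.3 mm².
δ_AB = 43600·872/(5052·68000) = 0.1107 mm
δ_BC = 3600·811/(946.1·68000) = 0.04538 mm
δ_CD = -30200·200/(243.3·68000) = -0.3651 mm
δ = Σδ_i = -0.209 mm.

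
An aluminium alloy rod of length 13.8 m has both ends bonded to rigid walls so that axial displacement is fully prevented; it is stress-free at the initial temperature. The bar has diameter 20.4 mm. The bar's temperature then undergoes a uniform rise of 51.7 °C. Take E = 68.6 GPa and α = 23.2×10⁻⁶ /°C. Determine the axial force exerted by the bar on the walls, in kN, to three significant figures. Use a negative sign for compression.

Free thermal expansion αLΔT = 23.2e-6 · 13800 · 51.7 = 16.55 mm.
The walls impose strain ε = −(16.55)/13800 = -1.1994e-03; σ = Eε = 68600 · -1.1994e-03 = -82.28 MPa.
Wall reaction R = σ·A = -82.28·326.9 = -26890 N = -26.89 kN.

-26.9 kN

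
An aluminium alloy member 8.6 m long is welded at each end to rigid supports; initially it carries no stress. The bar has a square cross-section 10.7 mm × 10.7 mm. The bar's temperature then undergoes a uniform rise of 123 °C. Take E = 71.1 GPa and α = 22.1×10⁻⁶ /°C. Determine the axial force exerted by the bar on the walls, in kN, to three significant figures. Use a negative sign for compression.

Free thermal expansion αLΔT = 22.1e-6 · 8600 · 123 = 23.38 mm.
The walls impose strain ε = −(23.38)/8600 = -2.7183e-03; σ = Eε = 71100 · -2.7183e-03 = -193.3 MPa.
Wall reaction R = σ·A = -193.3·114.5 = -22130 N = -22.13 kN.

-22.1 kN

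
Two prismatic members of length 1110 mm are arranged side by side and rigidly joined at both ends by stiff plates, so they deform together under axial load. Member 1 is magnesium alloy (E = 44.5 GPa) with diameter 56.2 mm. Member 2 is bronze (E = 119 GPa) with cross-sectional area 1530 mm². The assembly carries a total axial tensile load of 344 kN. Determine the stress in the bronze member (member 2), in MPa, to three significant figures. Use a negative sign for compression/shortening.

A_1 = 2481 mm².
Equal strain + equilibrium ⇒ each member carries load in proportion to AE: A₁E₁ = 110400000 N, A₂E₂ = 182100000 N, ΣAE = 292500000 N.
σ₂ = P·E₂/ΣAE = 344000·119000/292500000 = 140 MPa.

140 MPa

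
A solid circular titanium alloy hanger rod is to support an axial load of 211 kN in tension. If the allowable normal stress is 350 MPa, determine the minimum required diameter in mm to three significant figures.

Required area A ≥ P/σ_allow = 211000/350 = 602.9 mm².
For a solid circular section, d ≥ √(4A/π) = 27.71 mm.

27.7 mm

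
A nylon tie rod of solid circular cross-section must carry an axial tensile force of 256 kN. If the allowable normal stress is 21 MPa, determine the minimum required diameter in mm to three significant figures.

Required area A ≥ P/σ_allow = 256000/21 = 12190 mm².
For a solid circular section, d ≥ √(4A/π) = 124.6 mm.

125 mm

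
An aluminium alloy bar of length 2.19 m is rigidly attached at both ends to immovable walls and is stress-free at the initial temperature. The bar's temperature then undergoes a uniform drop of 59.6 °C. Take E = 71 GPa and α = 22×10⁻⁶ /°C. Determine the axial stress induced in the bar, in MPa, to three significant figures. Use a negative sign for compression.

Free thermal expansion αLΔT = 22e-6 · 2190 · -59.6 = -2.872 mm.
The walls impose strain ε = −(-2.872)/2190 = 1.3112e-03; σ = Eε = 71000 · 1.3112e-03 = 93.1 MPa.

93.1 MPa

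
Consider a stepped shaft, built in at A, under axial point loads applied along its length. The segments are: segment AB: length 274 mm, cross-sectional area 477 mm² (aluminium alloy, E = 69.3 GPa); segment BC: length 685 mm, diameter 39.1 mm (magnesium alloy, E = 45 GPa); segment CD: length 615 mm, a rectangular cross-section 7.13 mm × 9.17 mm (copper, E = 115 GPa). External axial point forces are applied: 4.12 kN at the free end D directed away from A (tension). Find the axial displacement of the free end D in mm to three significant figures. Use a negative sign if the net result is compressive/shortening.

0.423 mm

Internal axial forces (sectioning from the free end, tension +): N_CD = 4.12 kN, N_BC = 4.12 kN, N_AB = 4.12 kN.
A_BC = 1201 mm².
A_CD = 65.38 mm².
δ_AB = 4120·274/(477·69300) = 0.03415 mm
δ_BC = 4120·685/(1201·45000) = 0.05223 mm
δ_CD = 4120·615/(65.38·115000) = 0.337 mm
δ = Σδ_i = 0.4234 mm.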